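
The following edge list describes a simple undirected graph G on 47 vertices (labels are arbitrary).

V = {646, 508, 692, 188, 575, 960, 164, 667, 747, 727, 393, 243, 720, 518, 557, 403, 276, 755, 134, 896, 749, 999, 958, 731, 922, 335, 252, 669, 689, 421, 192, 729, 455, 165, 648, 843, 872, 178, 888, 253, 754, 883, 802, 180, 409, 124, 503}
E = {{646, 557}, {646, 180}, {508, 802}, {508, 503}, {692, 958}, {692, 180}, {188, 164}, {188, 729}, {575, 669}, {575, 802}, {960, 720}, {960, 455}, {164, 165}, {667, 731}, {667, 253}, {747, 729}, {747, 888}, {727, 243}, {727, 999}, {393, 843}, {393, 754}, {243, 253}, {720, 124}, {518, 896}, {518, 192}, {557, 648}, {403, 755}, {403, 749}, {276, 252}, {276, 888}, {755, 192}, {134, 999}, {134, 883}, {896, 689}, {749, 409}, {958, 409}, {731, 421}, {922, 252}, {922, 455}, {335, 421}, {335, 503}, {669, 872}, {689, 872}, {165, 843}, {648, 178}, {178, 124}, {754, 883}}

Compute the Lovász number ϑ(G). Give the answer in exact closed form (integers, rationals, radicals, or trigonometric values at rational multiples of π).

47*cos(pi/47)/(cos(pi/47) + 1)

Vertex 518 has 2 neighbors: 896, 192.
deg(178) = 2; N(178) = {648, 124}.
deg(276) = 2; N(276) = {252, 888}.
deg(646) = 2; N(646) = {557, 180}.
47-vertex 2-regular graph: this is C_{47}, the 47-cycle.
A has 24 distinct eigenvalues ≈ [2.0, 1.98215, 1.92894, 1.8413, 1.7208, 1.5696, 1.39038, 1.18636, 0.96116, 0.71882, 0.46364, 0.20019, -0.06683, -0.33266, -0.59255, -0.84187, -1.07616, -1.29126, -1.4833, -1.64888, -1.78504, -1.88934, -1.95992, -1.99553].
Lovász: ϑ = −47(-2*cos(pi/47))/(2+-(-1)*2*cos(pi/47)) = 47*cos(pi/47)/(cos(pi/47) + 1).
ϑ(G) ≈ 23.47373149.
Lovász sandwich 23 ≤ 47*cos(pi/47)/(cos(pi/47) + 1) ≤ 24: both strict.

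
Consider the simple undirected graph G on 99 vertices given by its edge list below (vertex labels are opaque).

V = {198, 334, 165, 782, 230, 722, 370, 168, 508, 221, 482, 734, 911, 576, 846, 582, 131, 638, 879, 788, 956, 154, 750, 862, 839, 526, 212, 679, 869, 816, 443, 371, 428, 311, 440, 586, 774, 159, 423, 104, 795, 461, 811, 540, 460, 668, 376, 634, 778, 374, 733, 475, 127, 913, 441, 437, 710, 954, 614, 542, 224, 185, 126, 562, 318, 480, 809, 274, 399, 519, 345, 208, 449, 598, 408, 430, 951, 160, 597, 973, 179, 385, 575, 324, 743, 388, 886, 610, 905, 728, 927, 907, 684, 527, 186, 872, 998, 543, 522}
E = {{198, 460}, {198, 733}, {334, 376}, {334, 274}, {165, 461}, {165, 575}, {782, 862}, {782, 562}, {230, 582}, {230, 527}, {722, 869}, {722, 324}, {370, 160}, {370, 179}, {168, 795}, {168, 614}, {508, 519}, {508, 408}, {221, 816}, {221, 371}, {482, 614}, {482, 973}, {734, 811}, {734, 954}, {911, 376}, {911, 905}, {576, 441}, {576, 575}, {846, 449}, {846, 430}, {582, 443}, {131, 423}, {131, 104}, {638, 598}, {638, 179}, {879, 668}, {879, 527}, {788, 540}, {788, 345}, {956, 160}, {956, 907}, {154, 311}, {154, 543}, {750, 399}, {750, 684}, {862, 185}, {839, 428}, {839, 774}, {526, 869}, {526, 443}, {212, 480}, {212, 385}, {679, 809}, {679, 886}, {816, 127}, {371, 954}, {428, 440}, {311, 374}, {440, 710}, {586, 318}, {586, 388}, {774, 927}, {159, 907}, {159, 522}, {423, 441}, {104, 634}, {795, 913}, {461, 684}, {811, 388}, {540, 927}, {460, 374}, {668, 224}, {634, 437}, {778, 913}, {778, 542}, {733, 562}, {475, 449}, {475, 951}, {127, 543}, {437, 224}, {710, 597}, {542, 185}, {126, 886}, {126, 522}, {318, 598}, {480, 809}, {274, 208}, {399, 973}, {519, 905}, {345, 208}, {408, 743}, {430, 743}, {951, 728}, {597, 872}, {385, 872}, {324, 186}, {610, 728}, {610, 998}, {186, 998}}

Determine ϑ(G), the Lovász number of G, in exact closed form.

N(441) = {576, 423}, |N(441)| = 2.
N(816) = {221, 127}, |N(816)| = 2.
Vertex 482 has 2 neighbors: 614, 973.
N(774) = {839, 927}, |N(774)| = 2.
Regular of degree 2 on 99 vertices: connected 2-regular on 99 ⇒ C_{99}.
A has 50 distinct eigenvalues ≈ [2.0, 1.996, 1.984, 1.964, 1.936, 1.9, 1.857, 1.806, 1.748, 1.683, 1.611, 1.532, 1.447, 1.357, 1.261, 1.16, 1.054, 0.945, 0.831, 0.714, 0.594, 0.472, 0.347, 0.222, 0.095, -0.032, -0.158, -0.285, -0.41, -0.533, -0.654, -0.773, -0.888, -1.0, -1.108, -1.211, -1.31, -1.403, -1.491, -1.572, -1.647, -1.716, -1.778, -1.832, -1.879, -1.919, -1.951, -1.975, -1.991, -1.999].
λ_max=2, λ_min=-2*cos(pi/99); ϑ = −99·λ_min/(λ_max−λ_min) = 99*cos(pi/99)/(cos(pi/99) + 1).
= 49.48754… (decimal).
Lovász sandwich 49 ≤ 99*cos(pi/99)/(cos(pi/99) + 1) ≤ 50: both strict.

99*cos(pi/99)/(cos(pi/99) + 1)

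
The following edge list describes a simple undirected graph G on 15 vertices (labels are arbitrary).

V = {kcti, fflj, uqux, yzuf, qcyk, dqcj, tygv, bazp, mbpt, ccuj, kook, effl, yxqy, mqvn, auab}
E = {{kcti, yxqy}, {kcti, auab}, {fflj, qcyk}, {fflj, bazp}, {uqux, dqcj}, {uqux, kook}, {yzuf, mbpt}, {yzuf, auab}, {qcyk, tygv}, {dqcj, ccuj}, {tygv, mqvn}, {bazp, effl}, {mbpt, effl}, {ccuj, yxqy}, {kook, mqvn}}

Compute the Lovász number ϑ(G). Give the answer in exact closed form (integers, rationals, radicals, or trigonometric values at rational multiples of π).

Vertex qcyk has 2 neighbors: fflj, tygv.
deg(kcti) = 2; N(kcti) = {yxqy, auab}.
N(yxqy) = {kcti, ccuj}, |N(yxqy)| = 2.
deg(yzuf) = 2; N(yzuf) = {mbpt, auab}.
Every vertex has degree 2 (N=15); the odd cycle C_{15}.
The 8 distinct eigenvalues: [2.0, 1.827, 1.338, 0.618, -0.209, -1.0, -1.618, -1.956].
ϑ = −N·λ_min/(λ_max−λ_min) = −15·(-2*cos(pi/15))/(2−(-2*cos(pi/15))) = 15*cos(pi/15)/(cos(pi/15) + 1).
Numerically 7.4171482.
Sandwich: α(G)=7 ≤ ϑ(G)=15*cos(pi/15)/(cos(pi/15) + 1) ≤ χ(Ḡ)=8 (both strict).

15*cos(pi/15)/(cos(pi/15) + 1)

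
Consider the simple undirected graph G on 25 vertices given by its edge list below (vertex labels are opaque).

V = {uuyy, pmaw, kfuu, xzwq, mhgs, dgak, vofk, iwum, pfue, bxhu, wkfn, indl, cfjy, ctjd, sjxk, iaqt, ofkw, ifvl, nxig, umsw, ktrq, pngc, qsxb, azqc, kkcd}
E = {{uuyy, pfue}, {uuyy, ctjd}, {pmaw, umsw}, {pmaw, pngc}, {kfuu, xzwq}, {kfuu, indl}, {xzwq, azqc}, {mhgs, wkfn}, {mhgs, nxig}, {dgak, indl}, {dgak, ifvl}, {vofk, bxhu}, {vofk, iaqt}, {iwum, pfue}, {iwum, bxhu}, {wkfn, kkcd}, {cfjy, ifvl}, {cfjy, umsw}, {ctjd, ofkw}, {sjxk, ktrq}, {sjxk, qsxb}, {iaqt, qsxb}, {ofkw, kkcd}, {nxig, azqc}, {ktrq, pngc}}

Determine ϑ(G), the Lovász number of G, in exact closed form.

25*cos(pi/25)/(cos(pi/25) + 1)

Vertex mhgs has 2 neighbors: wkfn, nxig.
Vertex nxig has 2 neighbors: mhgs, azqc.
deg(pfue) = 2; N(pfue) = {uuyy, iwum}.
N(umsw) = {pmaw, cfjy}, |N(umsw)| = 2.
25-vertex 2-regular graph: this is C_{25}, the 25-cycle.
spec(A) ≈ [2.0, 1.937, 1.753, 1.458, 1.072, 0.618, 0.126, -0.375, -0.852, -1.275, -1.618, -1.86, -1.984] (distinct, 3 d.p.).
Lovász (edge-transitive): ϑ = −25·(-2*cos(pi/25))/((2)−(-2*cos(pi/25))) = 25*cos(pi/25)/(cos(pi/25) + 1).
≈ 12.4505 (to 4 d.p.).
Check 12 ≤ 25*cos(pi/25)/(cos(pi/25) + 1) ≤ 13: both strict.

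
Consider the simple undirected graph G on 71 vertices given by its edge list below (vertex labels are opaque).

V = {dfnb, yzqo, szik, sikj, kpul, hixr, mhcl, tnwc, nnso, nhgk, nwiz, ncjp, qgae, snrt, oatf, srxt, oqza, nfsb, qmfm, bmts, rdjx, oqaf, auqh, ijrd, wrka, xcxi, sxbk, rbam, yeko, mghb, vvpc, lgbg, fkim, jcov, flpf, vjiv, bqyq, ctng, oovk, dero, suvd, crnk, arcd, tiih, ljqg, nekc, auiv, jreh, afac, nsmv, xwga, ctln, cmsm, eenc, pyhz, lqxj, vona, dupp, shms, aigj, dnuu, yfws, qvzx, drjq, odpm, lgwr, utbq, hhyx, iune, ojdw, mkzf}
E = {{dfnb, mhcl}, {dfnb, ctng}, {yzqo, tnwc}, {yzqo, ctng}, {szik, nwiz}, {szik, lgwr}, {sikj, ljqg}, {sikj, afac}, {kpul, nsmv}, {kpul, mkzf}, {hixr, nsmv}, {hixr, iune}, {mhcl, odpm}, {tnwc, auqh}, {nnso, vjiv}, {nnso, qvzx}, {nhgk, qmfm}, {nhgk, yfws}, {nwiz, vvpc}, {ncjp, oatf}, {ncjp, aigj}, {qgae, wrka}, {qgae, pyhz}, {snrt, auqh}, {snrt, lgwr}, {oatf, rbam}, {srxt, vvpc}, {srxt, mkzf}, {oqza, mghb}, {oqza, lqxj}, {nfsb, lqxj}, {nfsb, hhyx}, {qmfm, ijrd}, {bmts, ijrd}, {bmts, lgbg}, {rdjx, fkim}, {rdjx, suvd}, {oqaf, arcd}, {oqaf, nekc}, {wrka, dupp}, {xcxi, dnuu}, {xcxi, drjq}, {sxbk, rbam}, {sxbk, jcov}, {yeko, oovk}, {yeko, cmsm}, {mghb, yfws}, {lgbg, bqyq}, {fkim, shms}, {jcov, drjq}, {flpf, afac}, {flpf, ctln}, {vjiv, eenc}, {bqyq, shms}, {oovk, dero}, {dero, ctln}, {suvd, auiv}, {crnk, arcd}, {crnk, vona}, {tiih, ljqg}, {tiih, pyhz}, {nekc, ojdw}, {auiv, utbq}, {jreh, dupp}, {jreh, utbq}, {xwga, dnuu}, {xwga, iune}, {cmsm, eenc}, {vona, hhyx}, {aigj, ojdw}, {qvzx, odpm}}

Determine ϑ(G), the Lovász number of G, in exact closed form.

Vertex bmts has 2 neighbors: ijrd, lgbg.
Vertex jreh has 2 neighbors: dupp, utbq.
Vertex pyhz has 2 neighbors: qgae, tiih.
Vertex nhgk has 2 neighbors: qmfm, yfws.
deg(v) = 2 for all v (|V|=71); this is C_{71}, the 71-cycle.
A has 36 distinct eigenvalues ≈ [2.0, 1.9922, 1.9688, 1.9299, 1.876, 1.8074, 1.7246, 1.6284, 1.5194, 1.3985, 1.2666, 1.1249, 0.9743, 0.8162, 0.6516, 0.4819, 0.3085, 0.1326, -0.0442, -0.2208, -0.3956, -0.5673, -0.7346, -0.8961, -1.0507, -1.1969, -1.3339, -1.4604, -1.5754, -1.6781, -1.7677, -1.8435, -1.9048, -1.9513, -1.9824, -1.998].
ϑ = −N·λ_min/(λ_max−λ_min) = −71·(-2*cos(pi/71))/(2−(-2*cos(pi/71))) = 71*cos(pi/71)/(cos(pi/71) + 1).
= 35.482618… (decimal).
Check 35 ≤ 71*cos(pi/71)/(cos(pi/71) + 1) ≤ 36: both strict.

71*cos(pi/71)/(cos(pi/71) + 1)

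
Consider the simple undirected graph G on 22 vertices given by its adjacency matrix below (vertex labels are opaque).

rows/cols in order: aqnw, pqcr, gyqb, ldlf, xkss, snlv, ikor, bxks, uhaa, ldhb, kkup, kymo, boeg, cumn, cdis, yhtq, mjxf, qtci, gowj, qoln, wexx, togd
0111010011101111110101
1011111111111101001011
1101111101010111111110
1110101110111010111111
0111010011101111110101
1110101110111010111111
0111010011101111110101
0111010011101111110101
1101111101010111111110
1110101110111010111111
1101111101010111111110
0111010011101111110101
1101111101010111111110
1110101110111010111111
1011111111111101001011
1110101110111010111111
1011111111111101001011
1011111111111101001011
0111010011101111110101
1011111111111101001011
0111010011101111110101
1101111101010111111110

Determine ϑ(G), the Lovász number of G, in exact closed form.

deg(mjxf) = 17; N(mjxf) = {aqnw, gyqb, ldlf, xkss, snlv, ikor, bxks, uhaa, ldhb, kkup, kymo, boeg, cumn, yhtq, gowj, wexx, togd}.
Vertex uhaa has 17 neighbors: aqnw, pqcr, ldlf, xkss, snlv, ikor, bxks, ldhb, kymo, cumn, cdis, yhtq, mjxf, qtci, gowj, qoln, wexx.
Vertex pqcr has 17 neighbors: aqnw, gyqb, ldlf, xkss, snlv, ikor, bxks, uhaa, ldhb, kkup, kymo, boeg, cumn, yhtq, gowj, wexx, togd.
deg(qtci) = 17; N(qtci) = {aqnw, gyqb, ldlf, xkss, snlv, ikor, bxks, uhaa, ldhb, kkup, kymo, boeg, cumn, yhtq, gowj, wexx, togd}.
G = K_{7,5,5,5}: α = 7 = χ(Ḡ), so ϑ = 7.
= 7.000000… (decimal).
Lovász sandwich 7 ≤ 7 ≤ 7: collapsed.

7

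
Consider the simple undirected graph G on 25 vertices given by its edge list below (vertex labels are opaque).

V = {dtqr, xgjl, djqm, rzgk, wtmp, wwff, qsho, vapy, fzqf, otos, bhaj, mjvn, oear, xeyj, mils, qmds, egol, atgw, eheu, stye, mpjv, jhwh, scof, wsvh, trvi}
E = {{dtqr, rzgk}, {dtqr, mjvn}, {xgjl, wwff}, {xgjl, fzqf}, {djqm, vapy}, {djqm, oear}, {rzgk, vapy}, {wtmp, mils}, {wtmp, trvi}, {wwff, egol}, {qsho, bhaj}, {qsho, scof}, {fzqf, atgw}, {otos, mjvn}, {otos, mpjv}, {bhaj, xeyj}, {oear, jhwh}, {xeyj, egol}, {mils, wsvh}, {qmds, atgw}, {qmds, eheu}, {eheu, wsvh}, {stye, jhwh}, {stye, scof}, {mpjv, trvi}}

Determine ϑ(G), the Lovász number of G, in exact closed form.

25*cos(pi/25)/(cos(pi/25) + 1)

Vertex oear has 2 neighbors: djqm, jhwh.
deg(mpjv) = 2; N(mpjv) = {otos, trvi}.
deg(wsvh) = 2; N(wsvh) = {mils, eheu}.
deg(xgjl) = 2; N(xgjl) = {wwff, fzqf}.
deg(v) = 2 for all v (|V|=25); a single 25-cycle (edge-transitive).
spec(A) ≈ [2.0, 1.93717, 1.75261, 1.45794, 1.07165, 0.61803, 0.12558, -0.37476, -0.85156, -1.27485, -1.61803, -1.85955, -1.98423] (distinct, 5 d.p.).
ϑ = −N·λ_min/(λ_max−λ_min) = −25·(-2*cos(pi/25))/(2−(-2*cos(pi/25))) = 25*cos(pi/25)/(cos(pi/25) + 1).
ϑ(G) ≈ 12.45052181.
Sandwich: α(G)=12 ≤ ϑ(G)=25*cos(pi/25)/(cos(pi/25) + 1) ≤ χ(Ḡ)=13 (both strict).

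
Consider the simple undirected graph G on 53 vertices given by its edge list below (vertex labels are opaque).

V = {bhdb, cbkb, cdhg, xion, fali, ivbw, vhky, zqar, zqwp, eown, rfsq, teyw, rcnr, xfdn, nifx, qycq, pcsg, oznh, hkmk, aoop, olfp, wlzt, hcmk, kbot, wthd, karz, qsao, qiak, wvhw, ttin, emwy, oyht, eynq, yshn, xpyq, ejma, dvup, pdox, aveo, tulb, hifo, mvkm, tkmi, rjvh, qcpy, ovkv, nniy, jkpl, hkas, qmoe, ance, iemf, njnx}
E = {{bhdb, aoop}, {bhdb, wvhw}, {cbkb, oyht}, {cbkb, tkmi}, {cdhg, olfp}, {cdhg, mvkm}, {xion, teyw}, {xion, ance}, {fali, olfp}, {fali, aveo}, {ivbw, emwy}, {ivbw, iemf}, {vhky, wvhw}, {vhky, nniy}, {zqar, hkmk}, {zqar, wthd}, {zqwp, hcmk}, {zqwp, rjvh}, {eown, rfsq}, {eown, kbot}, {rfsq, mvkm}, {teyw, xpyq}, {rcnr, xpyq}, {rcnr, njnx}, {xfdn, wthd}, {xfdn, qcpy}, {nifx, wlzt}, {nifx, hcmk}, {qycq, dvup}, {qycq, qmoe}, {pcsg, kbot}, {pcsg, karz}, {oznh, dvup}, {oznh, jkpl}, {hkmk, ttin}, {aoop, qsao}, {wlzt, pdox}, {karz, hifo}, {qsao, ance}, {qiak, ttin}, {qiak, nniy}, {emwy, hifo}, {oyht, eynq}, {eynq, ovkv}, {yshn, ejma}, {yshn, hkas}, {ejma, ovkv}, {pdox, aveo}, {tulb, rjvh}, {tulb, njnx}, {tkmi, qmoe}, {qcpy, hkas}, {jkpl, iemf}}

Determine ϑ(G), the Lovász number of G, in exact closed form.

deg(mvkm) = 2; N(mvkm) = {cdhg, rfsq}.
N(qiak) = {ttin, nniy}, |N(qiak)| = 2.
deg(nniy) = 2; N(nniy) = {vhky, qiak}.
N(dvup) = {qycq, oznh}, |N(dvup)| = 2.
Every vertex has degree 2 (N=53); the odd cycle C_{53}.
Distinct eigenvalues (to 3 d.p.): [2.0, 1.986, 1.944, 1.875, 1.779, 1.659, 1.515, 1.35, 1.166, 0.966, 0.752, 0.527, 0.295, 0.059, -0.178, -0.412, -0.641, -0.86, -1.068, -1.26, -1.435, -1.59, -1.722, -1.83, -1.913, -1.968, -1.996].
Lovász: ϑ = −53(-2*cos(pi/53))/(2+-(-1)*2*cos(pi/53)) = 53*cos(pi/53)/(cos(pi/53) + 1).
Numerically 26.476708993.
Lovász sandwich 26 ≤ 53*cos(pi/53)/(cos(pi/53) + 1) ≤ 27: both strict.

53*cos(pi/53)/(cos(pi/53) + 1)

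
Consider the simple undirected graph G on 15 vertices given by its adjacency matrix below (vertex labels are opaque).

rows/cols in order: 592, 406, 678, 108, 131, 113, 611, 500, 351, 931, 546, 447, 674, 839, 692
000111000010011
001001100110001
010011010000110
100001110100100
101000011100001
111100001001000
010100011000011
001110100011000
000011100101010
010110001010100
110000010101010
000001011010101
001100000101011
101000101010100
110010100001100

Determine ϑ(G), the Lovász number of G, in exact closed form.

deg(692) = 6; N(692) = {592, 406, 131, 611, 447, 674}.
deg(113) = 6; N(113) = {592, 406, 678, 108, 351, 447}.
N(447) = {113, 500, 351, 546, 674, 692}, |N(447)| = 6.
N(131) = {592, 678, 500, 351, 931, 692}, |N(131)| = 6.
Every vertex has degree 6 (N=15); Kneser-type, 2-subsets of [6].
The 3 distinct eigenvalues: [6.0, 1.0, -3.0].
Lovász (edge-transitive): ϑ = −15·(-3)/((6)−(-3)) = 5.
Numerically 5.00000000.

5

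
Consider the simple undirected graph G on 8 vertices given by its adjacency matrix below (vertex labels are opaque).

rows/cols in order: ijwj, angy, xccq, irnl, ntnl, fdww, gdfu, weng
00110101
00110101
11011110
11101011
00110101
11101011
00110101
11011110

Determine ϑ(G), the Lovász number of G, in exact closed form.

4

N(weng) = {ijwj, angy, irnl, ntnl, fdww, gdfu}, |N(weng)| = 6.
Vertex fdww has 6 neighbors: ijwj, angy, xccq, ntnl, gdfu, weng.
N(ijwj) = {xccq, irnl, fdww, weng}, |N(ijwj)| = 4.
N(xccq) = {ijwj, angy, irnl, ntnl, fdww, gdfu}, |N(xccq)| = 6.
G = K_{4,2,2}: α = 4 = χ(Ḡ), so ϑ = 4.
= 4.00000000… (decimal).
α=4, χ(Ḡ)=4; ϑ=4 lies between (collapsed).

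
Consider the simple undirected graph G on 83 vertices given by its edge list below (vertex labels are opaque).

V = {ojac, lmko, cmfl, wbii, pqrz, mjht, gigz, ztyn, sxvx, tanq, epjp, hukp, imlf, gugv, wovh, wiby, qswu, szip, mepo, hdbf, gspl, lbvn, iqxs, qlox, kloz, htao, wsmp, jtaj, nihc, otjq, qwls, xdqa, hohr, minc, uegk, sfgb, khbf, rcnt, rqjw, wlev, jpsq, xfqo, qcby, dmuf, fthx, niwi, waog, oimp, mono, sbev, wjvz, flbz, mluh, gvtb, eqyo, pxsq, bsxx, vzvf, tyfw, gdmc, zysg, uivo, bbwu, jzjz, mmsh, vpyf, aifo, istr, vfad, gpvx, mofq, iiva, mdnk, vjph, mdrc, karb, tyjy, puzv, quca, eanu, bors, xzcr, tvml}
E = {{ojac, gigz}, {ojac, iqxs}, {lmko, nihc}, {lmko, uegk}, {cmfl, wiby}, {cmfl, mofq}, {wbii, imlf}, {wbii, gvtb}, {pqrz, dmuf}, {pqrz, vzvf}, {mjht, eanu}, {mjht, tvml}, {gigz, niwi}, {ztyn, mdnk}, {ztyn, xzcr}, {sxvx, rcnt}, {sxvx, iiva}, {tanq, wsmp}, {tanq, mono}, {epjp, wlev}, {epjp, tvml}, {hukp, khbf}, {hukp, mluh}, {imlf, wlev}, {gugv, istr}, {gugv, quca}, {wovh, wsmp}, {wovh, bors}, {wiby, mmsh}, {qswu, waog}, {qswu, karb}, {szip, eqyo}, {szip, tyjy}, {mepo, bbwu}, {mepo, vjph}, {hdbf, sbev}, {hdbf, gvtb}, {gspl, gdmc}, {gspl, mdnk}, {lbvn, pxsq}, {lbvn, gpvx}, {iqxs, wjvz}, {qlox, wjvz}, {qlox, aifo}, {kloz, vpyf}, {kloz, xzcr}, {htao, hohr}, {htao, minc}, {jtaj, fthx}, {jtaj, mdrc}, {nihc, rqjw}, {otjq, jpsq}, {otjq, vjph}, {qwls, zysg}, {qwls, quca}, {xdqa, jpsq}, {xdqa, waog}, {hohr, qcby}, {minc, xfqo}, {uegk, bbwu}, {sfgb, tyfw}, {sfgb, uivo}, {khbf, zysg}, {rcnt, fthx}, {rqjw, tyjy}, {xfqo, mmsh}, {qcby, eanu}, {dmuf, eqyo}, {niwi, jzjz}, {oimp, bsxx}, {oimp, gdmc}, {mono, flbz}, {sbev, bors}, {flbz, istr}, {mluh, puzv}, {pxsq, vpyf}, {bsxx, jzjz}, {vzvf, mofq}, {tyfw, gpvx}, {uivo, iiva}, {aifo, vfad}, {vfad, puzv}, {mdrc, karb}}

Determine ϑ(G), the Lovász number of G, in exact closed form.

Vertex rcnt has 2 neighbors: sxvx, fthx.
N(imlf) = {wbii, wlev}, |N(imlf)| = 2.
deg(ztyn) = 2; N(ztyn) = {mdnk, xzcr}.
Vertex pxsq has 2 neighbors: lbvn, vpyf.
deg(v) = 2 for all v (|V|=83); the odd cycle C_{83}.
A has 42 distinct eigenvalues ≈ [2.0, 1.994, 1.977, 1.949, 1.909, 1.858, 1.797, 1.726, 1.644, 1.553, 1.454, 1.346, 1.23, 1.107, 0.978, 0.843, 0.704, 0.56, 0.413, 0.264, 0.113, -0.038, -0.189, -0.339, -0.487, -0.632, -0.774, -0.911, -1.043, -1.169, -1.289, -1.401, -1.505, -1.6, -1.686, -1.763, -1.829, -1.885, -1.93, -1.964, -1.987, -1.999].
With N=83: ϑ(G) = 83·(-(-1)*2*cos(pi/83))/(2−(-2*cos(pi/83))) = 83*cos(pi/83)/(cos(pi/83) + 1).
≈ 41.485132588 (to 9 d.p.).
Check 41 ≤ 83*cos(pi/83)/(cos(pi/83) + 1) ≤ 42: both strict.

83*cos(pi/83)/(cos(pi/83) + 1)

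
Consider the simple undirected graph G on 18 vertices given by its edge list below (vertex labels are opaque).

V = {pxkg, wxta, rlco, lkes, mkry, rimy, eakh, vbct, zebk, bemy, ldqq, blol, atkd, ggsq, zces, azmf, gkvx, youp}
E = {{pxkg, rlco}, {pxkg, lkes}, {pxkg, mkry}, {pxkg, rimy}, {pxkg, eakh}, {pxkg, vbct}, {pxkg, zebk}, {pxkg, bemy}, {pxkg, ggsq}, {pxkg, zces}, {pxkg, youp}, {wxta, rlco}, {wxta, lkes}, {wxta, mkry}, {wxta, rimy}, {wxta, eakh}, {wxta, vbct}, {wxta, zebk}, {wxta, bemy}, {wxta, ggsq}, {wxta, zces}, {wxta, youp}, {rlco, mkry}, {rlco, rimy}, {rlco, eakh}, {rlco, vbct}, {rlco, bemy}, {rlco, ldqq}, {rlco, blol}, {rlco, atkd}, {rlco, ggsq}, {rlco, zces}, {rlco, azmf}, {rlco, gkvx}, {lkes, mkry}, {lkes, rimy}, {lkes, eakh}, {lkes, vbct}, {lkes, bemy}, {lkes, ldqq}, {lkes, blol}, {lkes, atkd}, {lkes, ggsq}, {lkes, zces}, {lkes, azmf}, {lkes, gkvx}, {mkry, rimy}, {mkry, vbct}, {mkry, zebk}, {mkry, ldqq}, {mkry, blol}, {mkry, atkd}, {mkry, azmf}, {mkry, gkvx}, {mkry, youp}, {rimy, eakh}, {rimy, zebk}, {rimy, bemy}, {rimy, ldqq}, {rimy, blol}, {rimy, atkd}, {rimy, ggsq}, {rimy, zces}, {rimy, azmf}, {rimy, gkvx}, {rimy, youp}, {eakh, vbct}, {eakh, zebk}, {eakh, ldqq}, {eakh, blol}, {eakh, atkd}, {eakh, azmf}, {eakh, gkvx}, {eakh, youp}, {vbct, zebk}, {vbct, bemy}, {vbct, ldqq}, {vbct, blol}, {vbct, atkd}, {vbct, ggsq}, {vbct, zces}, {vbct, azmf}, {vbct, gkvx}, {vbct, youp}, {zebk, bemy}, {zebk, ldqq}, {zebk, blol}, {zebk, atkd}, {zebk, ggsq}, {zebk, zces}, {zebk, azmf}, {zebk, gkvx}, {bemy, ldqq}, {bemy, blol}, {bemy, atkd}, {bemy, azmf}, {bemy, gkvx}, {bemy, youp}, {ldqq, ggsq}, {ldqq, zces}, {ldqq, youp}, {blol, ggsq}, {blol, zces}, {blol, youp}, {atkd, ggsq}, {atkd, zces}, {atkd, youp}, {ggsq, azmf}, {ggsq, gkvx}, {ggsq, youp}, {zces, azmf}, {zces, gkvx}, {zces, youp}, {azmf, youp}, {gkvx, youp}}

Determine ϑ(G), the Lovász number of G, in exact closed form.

7

deg(wxta) = 11; N(wxta) = {rlco, lkes, mkry, rimy, eakh, vbct, zebk, bemy, ggsq, zces, youp}.
N(zces) = {pxkg, wxta, rlco, lkes, rimy, vbct, zebk, ldqq, blol, atkd, azmf, gkvx, youp}, |N(zces)| = 13.
deg(pxkg) = 11; N(pxkg) = {rlco, lkes, mkry, rimy, eakh, vbct, zebk, bemy, ggsq, zces, youp}.
deg(rlco) = 14; N(rlco) = {pxkg, wxta, mkry, rimy, eakh, vbct, bemy, ldqq, blol, atkd, ggsq, zces, azmf, gkvx}.
Complete 4-partite, parts [7, 5, 4, 2]: perfect, ϑ = α = 7.
Numerically 7.000000.
7 ≤ 7 ≤ 7: collapsed.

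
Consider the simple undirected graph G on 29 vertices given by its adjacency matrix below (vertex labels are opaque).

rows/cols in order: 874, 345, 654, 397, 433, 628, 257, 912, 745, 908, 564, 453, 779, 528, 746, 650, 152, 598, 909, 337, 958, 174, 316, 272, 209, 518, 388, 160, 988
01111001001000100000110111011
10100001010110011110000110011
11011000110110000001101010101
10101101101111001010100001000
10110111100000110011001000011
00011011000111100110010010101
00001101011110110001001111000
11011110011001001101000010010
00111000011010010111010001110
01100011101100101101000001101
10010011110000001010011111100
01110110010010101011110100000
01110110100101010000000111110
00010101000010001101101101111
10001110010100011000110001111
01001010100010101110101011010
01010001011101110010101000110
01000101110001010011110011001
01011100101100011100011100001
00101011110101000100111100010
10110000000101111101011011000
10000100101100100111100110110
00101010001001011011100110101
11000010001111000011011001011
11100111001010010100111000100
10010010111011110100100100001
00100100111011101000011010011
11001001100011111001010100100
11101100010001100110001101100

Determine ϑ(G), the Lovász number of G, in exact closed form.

N(745) = {654, 397, 433, 908, 564, 779, 650, 598, 909, 337, 174, 518, 388, 160}, |N(745)| = 14.
Vertex 650 has 14 neighbors: 345, 433, 257, 745, 779, 746, 152, 598, 909, 958, 316, 209, 518, 160.
N(909) = {345, 397, 433, 628, 745, 564, 453, 650, 152, 598, 174, 316, 272, 988}, |N(909)| = 14.
Vertex 316 has 14 neighbors: 654, 433, 257, 564, 528, 650, 152, 909, 337, 958, 272, 209, 388, 988.
14-regular, N=29; strongly regular (29,14,6,7).
The 3 distinct eigenvalues: [14.0, 2.193, -3.193].
λ_max=14, λ_min=-sqrt(29)/2 - 1/2; ϑ = −29·λ_min/(λ_max−λ_min) = sqrt(29).
Numerically 5.3851648.

sqrt(29)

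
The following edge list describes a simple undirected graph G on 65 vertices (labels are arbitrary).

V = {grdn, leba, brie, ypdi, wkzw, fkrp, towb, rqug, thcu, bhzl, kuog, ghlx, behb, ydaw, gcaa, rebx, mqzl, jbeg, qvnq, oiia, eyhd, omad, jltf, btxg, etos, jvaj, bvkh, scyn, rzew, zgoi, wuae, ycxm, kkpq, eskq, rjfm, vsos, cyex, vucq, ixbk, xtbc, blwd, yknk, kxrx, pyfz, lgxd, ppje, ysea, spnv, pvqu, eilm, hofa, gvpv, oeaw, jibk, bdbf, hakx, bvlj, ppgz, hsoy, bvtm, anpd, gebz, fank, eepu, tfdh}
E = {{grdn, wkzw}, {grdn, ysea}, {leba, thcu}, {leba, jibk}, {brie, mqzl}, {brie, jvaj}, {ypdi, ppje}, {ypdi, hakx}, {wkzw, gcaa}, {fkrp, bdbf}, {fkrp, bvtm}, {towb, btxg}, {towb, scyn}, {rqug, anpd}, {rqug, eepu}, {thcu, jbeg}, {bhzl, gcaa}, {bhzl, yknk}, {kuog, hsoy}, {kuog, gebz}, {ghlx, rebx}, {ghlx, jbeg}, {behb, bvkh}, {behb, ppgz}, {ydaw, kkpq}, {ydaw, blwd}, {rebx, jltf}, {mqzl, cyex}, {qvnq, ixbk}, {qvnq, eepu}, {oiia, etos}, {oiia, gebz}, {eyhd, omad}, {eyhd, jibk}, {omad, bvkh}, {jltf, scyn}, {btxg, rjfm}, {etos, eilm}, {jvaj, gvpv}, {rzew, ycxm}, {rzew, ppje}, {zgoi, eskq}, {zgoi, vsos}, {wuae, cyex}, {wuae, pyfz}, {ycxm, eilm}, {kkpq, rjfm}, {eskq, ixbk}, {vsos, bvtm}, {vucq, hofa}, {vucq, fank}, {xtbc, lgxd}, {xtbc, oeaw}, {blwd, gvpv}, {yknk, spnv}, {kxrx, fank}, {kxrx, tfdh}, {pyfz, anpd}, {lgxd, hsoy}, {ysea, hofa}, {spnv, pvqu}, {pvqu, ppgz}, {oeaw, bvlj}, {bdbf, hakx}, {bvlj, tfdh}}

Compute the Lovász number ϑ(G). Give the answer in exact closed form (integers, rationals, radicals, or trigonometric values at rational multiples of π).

Vertex gcaa has 2 neighbors: wkzw, bhzl.
N(spnv) = {yknk, pvqu}, |N(spnv)| = 2.
N(bhzl) = {gcaa, yknk}, |N(bhzl)| = 2.
Vertex zgoi has 2 neighbors: eskq, vsos.
2-regular, N=65; a single 65-cycle (edge-transitive).
A has 33 distinct eigenvalues ≈ [2.0, 1.9907, 1.9627, 1.9165, 1.8523, 1.7709, 1.6729, 1.5593, 1.4312, 1.2897, 1.1361, 0.972, 0.7987, 0.618, 0.4316, 0.2411, 0.0483, -0.1449, -0.3367, -0.5254, -0.7092, -0.8864, -1.0553, -1.2143, -1.362, -1.497, -1.618, -1.7239, -1.8137, -1.8866, -1.9419, -1.979, -1.9977].
With N=65: ϑ(G) = 65·(-(-1)*2*cos(pi/65))/(2−(-2*cos(pi/65))) = 65*cos(pi/65)/(cos(pi/65) + 1).
ϑ(G) ≈ 32.48101260.
α=32, χ(Ḡ)=33; ϑ=65*cos(pi/65)/(cos(pi/65) + 1) lies between (both strict).

65*cos(pi/65)/(cos(pi/65) + 1)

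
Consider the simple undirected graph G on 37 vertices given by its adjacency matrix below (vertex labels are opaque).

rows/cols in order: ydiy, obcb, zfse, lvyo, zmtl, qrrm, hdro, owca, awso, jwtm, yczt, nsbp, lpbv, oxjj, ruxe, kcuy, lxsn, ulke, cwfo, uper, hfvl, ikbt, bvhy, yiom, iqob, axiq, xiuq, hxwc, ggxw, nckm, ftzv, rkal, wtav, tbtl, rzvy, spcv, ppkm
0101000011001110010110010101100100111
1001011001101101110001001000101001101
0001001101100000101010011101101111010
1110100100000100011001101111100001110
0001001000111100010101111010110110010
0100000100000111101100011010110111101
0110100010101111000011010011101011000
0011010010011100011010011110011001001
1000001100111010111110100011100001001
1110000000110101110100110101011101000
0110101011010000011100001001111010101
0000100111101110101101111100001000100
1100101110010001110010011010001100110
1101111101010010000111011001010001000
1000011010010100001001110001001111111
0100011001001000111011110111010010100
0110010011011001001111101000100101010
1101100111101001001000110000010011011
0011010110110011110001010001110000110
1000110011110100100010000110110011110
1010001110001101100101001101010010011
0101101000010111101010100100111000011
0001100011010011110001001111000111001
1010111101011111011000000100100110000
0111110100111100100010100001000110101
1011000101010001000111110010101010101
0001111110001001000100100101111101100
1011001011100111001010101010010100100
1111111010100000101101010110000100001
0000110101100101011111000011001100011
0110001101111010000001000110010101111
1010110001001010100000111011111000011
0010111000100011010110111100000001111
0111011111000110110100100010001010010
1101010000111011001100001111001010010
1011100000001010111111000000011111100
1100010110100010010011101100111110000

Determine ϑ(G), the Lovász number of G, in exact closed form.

N(wtav) = {zfse, zmtl, qrrm, hdro, yczt, ruxe, kcuy, ulke, uper, hfvl, bvhy, yiom, iqob, axiq, tbtl, rzvy, spcv, ppkm}, |N(wtav)| = 18.
deg(nsbp) = 18; N(nsbp) = {zmtl, owca, awso, jwtm, yczt, lpbv, oxjj, ruxe, lxsn, cwfo, uper, ikbt, bvhy, yiom, iqob, axiq, ftzv, rzvy}.
Vertex spcv has 18 neighbors: ydiy, zfse, lvyo, zmtl, lpbv, ruxe, lxsn, ulke, cwfo, uper, hfvl, ikbt, nckm, ftzv, rkal, wtav, tbtl, rzvy.
Vertex rkal has 18 neighbors: ydiy, zfse, zmtl, qrrm, jwtm, lpbv, ruxe, lxsn, bvhy, yiom, iqob, xiuq, hxwc, ggxw, nckm, ftzv, spcv, ppkm.
18-regular, N=37; strongly regular (37,18,8,9).
A has 3 distinct eigenvalues ≈ [18.0, 2.541381, -3.541381].
λ_max=18, λ_min=-sqrt(37)/2 - 1/2; ϑ = −37·λ_min/(λ_max−λ_min) = sqrt(37).
= 6.08276253… (decimal).

sqrt(37)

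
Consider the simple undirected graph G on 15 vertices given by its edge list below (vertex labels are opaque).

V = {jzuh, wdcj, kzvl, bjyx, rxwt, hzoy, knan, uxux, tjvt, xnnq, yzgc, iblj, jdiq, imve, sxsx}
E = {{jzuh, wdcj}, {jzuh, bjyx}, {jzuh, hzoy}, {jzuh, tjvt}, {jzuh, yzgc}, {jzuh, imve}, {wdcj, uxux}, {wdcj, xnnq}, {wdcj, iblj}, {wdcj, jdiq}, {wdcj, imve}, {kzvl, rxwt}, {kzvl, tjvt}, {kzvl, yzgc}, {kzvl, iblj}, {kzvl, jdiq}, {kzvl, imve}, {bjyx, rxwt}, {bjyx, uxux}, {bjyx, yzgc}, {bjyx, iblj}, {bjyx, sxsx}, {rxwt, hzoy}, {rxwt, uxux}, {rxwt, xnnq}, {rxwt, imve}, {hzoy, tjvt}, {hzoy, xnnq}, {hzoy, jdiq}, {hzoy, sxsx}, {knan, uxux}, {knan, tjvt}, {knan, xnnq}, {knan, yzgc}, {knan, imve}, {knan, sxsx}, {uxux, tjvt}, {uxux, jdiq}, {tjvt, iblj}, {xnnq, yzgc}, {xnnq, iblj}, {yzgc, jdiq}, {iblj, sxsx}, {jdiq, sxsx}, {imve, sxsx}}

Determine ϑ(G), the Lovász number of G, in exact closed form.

Vertex sxsx has 6 neighbors: bjyx, hzoy, knan, iblj, jdiq, imve.
Vertex uxux has 6 neighbors: wdcj, bjyx, rxwt, knan, tjvt, jdiq.
Vertex hzoy has 6 neighbors: jzuh, rxwt, tjvt, xnnq, jdiq, sxsx.
Vertex yzgc has 6 neighbors: jzuh, kzvl, bjyx, knan, xnnq, jdiq.
G on 15 vertices is 6-regular; Kneser-type, 2-subsets of [6].
The 3 distinct eigenvalues: [6.0, 1.0, -3.0].
Lovász: ϑ = −15(-3)/(6+-1*(-3)) = 5.
= 5.0000000… (decimal).

5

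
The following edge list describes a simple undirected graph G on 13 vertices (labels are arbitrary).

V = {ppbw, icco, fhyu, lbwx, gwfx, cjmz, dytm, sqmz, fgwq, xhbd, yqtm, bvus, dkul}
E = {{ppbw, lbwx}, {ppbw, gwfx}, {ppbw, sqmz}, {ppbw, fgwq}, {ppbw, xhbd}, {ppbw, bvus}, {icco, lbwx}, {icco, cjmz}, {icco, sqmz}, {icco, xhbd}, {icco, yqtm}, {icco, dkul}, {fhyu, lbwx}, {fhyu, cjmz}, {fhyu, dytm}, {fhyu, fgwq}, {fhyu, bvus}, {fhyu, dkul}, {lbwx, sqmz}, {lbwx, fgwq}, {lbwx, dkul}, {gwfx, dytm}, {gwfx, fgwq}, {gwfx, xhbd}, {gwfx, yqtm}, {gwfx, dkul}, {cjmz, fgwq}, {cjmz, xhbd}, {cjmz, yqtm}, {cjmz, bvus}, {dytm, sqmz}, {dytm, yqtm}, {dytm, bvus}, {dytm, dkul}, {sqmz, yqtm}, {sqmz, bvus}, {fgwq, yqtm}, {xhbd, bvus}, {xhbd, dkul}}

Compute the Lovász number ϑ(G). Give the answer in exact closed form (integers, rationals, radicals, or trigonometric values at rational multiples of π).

deg(xhbd) = 6; N(xhbd) = {ppbw, icco, gwfx, cjmz, bvus, dkul}.
deg(ppbw) = 6; N(ppbw) = {lbwx, gwfx, sqmz, fgwq, xhbd, bvus}.
N(fgwq) = {ppbw, fhyu, lbwx, gwfx, cjmz, yqtm}, |N(fgwq)| = 6.
N(dkul) = {icco, fhyu, lbwx, gwfx, dytm, xhbd}, |N(dkul)| = 6.
deg(v) = 6 for all v (|V|=13); SR(13,6,2,3) — a Paley graph.
spec(A) ≈ [6.0, 1.3028, -2.3028] (distinct, 4 d.p.).
Lovász (edge-transitive): ϑ = −13·(-sqrt(13)/2 - 1/2)/((6)−(-sqrt(13)/2 - 1/2)) = sqrt(13).
Numerically 3.605551.

sqrt(13)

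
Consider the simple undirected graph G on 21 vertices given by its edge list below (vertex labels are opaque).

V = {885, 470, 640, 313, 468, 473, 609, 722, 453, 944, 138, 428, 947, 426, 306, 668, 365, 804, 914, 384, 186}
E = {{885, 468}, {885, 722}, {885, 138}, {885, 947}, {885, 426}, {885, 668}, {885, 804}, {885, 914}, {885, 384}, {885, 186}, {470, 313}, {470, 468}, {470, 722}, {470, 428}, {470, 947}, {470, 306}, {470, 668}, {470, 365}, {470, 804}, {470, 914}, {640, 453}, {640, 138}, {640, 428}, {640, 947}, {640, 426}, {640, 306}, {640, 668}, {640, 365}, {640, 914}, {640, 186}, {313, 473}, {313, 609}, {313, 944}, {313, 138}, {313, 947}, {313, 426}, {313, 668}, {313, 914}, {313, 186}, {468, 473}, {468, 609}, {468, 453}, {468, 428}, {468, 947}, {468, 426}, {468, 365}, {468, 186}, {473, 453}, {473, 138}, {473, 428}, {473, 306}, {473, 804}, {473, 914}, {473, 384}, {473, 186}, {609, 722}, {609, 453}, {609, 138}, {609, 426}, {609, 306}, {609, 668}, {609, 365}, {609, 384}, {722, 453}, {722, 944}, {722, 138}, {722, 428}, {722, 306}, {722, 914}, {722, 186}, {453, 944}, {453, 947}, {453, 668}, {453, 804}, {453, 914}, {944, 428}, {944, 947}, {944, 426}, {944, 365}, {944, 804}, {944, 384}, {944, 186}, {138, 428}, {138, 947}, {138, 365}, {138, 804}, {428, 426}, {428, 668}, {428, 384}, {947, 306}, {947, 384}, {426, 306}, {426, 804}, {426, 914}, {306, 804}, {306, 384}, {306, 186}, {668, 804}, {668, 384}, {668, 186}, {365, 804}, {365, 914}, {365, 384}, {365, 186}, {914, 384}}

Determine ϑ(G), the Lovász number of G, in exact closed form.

Vertex 947 has 10 neighbors: 885, 470, 640, 313, 468, 453, 944, 138, 306, 384.
N(186) = {885, 640, 313, 468, 473, 722, 944, 306, 668, 365}, |N(186)| = 10.
N(470) = {313, 468, 722, 428, 947, 306, 668, 365, 804, 914}, |N(470)| = 10.
N(944) = {313, 722, 453, 428, 947, 426, 365, 804, 384, 186}, |N(944)| = 10.
10-regular, N=21; Kneser K(7,2) on C(7,2)=21 vertices.
The 3 distinct eigenvalues: [10.0, 1.0, -4.0].
Lovász: ϑ = −21(-4)/(10+-1*(-4)) = 6.
= 6.00000000… (decimal).

6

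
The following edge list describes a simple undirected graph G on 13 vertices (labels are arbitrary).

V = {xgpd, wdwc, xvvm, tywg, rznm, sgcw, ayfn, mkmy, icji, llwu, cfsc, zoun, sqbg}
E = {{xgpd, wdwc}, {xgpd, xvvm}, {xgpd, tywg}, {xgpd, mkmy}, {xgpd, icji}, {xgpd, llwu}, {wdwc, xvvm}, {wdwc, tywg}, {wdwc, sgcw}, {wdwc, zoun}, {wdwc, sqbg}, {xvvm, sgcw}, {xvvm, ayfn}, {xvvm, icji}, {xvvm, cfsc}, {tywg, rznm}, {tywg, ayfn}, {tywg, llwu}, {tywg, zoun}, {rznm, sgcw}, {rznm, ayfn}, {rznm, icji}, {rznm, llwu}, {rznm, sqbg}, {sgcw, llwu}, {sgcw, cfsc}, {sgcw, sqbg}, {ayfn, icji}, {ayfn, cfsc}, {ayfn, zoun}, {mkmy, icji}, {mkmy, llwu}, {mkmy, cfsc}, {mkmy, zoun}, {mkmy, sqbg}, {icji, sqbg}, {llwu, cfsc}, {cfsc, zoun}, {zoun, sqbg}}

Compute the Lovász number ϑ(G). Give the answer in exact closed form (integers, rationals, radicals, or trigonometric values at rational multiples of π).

sqrt(13)

Vertex mkmy has 6 neighbors: xgpd, icji, llwu, cfsc, zoun, sqbg.
deg(llwu) = 6; N(llwu) = {xgpd, tywg, rznm, sgcw, mkmy, cfsc}.
N(zoun) = {wdwc, tywg, ayfn, mkmy, cfsc, sqbg}, |N(zoun)| = 6.
deg(cfsc) = 6; N(cfsc) = {xvvm, sgcw, ayfn, mkmy, llwu, zoun}.
G on 13 vertices is 6-regular; strongly regular (13,6,2,3).
The 3 distinct eigenvalues: [6.0, 1.3028, -2.3028].
Lovász (edge-transitive): ϑ = −13·(-sqrt(13)/2 - 1/2)/((6)−(-sqrt(13)/2 - 1/2)) = sqrt(13).
≈ 3.6055513 (to 7 d.p.).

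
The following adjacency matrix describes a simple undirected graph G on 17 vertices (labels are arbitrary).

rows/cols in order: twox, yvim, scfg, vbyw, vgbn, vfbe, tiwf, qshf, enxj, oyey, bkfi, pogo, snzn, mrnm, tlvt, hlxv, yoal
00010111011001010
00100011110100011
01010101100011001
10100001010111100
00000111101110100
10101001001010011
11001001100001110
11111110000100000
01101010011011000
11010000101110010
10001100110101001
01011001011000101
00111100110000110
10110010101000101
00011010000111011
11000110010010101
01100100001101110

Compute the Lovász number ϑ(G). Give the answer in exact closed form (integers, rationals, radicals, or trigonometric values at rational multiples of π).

sqrt(17)

N(pogo) = {yvim, vbyw, vgbn, qshf, oyey, bkfi, tlvt, yoal}, |N(pogo)| = 8.
deg(hlxv) = 8; N(hlxv) = {twox, yvim, vfbe, tiwf, oyey, snzn, tlvt, yoal}.
Vertex vfbe has 8 neighbors: twox, scfg, vgbn, qshf, bkfi, snzn, hlxv, yoal.
Vertex qshf has 8 neighbors: twox, yvim, scfg, vbyw, vgbn, vfbe, tiwf, pogo.
Every vertex has degree 8 (N=17); Paley(17): SR with (k,λ,μ)=(8,3,4).
The 3 distinct eigenvalues: [8.0, 1.5616, -2.5616].
Lovász: ϑ = −17(-sqrt(17)/2 - 1/2)/(8+-(-sqrt(17)/2 - 1/2)) = sqrt(17).
Numerically 4.1231056.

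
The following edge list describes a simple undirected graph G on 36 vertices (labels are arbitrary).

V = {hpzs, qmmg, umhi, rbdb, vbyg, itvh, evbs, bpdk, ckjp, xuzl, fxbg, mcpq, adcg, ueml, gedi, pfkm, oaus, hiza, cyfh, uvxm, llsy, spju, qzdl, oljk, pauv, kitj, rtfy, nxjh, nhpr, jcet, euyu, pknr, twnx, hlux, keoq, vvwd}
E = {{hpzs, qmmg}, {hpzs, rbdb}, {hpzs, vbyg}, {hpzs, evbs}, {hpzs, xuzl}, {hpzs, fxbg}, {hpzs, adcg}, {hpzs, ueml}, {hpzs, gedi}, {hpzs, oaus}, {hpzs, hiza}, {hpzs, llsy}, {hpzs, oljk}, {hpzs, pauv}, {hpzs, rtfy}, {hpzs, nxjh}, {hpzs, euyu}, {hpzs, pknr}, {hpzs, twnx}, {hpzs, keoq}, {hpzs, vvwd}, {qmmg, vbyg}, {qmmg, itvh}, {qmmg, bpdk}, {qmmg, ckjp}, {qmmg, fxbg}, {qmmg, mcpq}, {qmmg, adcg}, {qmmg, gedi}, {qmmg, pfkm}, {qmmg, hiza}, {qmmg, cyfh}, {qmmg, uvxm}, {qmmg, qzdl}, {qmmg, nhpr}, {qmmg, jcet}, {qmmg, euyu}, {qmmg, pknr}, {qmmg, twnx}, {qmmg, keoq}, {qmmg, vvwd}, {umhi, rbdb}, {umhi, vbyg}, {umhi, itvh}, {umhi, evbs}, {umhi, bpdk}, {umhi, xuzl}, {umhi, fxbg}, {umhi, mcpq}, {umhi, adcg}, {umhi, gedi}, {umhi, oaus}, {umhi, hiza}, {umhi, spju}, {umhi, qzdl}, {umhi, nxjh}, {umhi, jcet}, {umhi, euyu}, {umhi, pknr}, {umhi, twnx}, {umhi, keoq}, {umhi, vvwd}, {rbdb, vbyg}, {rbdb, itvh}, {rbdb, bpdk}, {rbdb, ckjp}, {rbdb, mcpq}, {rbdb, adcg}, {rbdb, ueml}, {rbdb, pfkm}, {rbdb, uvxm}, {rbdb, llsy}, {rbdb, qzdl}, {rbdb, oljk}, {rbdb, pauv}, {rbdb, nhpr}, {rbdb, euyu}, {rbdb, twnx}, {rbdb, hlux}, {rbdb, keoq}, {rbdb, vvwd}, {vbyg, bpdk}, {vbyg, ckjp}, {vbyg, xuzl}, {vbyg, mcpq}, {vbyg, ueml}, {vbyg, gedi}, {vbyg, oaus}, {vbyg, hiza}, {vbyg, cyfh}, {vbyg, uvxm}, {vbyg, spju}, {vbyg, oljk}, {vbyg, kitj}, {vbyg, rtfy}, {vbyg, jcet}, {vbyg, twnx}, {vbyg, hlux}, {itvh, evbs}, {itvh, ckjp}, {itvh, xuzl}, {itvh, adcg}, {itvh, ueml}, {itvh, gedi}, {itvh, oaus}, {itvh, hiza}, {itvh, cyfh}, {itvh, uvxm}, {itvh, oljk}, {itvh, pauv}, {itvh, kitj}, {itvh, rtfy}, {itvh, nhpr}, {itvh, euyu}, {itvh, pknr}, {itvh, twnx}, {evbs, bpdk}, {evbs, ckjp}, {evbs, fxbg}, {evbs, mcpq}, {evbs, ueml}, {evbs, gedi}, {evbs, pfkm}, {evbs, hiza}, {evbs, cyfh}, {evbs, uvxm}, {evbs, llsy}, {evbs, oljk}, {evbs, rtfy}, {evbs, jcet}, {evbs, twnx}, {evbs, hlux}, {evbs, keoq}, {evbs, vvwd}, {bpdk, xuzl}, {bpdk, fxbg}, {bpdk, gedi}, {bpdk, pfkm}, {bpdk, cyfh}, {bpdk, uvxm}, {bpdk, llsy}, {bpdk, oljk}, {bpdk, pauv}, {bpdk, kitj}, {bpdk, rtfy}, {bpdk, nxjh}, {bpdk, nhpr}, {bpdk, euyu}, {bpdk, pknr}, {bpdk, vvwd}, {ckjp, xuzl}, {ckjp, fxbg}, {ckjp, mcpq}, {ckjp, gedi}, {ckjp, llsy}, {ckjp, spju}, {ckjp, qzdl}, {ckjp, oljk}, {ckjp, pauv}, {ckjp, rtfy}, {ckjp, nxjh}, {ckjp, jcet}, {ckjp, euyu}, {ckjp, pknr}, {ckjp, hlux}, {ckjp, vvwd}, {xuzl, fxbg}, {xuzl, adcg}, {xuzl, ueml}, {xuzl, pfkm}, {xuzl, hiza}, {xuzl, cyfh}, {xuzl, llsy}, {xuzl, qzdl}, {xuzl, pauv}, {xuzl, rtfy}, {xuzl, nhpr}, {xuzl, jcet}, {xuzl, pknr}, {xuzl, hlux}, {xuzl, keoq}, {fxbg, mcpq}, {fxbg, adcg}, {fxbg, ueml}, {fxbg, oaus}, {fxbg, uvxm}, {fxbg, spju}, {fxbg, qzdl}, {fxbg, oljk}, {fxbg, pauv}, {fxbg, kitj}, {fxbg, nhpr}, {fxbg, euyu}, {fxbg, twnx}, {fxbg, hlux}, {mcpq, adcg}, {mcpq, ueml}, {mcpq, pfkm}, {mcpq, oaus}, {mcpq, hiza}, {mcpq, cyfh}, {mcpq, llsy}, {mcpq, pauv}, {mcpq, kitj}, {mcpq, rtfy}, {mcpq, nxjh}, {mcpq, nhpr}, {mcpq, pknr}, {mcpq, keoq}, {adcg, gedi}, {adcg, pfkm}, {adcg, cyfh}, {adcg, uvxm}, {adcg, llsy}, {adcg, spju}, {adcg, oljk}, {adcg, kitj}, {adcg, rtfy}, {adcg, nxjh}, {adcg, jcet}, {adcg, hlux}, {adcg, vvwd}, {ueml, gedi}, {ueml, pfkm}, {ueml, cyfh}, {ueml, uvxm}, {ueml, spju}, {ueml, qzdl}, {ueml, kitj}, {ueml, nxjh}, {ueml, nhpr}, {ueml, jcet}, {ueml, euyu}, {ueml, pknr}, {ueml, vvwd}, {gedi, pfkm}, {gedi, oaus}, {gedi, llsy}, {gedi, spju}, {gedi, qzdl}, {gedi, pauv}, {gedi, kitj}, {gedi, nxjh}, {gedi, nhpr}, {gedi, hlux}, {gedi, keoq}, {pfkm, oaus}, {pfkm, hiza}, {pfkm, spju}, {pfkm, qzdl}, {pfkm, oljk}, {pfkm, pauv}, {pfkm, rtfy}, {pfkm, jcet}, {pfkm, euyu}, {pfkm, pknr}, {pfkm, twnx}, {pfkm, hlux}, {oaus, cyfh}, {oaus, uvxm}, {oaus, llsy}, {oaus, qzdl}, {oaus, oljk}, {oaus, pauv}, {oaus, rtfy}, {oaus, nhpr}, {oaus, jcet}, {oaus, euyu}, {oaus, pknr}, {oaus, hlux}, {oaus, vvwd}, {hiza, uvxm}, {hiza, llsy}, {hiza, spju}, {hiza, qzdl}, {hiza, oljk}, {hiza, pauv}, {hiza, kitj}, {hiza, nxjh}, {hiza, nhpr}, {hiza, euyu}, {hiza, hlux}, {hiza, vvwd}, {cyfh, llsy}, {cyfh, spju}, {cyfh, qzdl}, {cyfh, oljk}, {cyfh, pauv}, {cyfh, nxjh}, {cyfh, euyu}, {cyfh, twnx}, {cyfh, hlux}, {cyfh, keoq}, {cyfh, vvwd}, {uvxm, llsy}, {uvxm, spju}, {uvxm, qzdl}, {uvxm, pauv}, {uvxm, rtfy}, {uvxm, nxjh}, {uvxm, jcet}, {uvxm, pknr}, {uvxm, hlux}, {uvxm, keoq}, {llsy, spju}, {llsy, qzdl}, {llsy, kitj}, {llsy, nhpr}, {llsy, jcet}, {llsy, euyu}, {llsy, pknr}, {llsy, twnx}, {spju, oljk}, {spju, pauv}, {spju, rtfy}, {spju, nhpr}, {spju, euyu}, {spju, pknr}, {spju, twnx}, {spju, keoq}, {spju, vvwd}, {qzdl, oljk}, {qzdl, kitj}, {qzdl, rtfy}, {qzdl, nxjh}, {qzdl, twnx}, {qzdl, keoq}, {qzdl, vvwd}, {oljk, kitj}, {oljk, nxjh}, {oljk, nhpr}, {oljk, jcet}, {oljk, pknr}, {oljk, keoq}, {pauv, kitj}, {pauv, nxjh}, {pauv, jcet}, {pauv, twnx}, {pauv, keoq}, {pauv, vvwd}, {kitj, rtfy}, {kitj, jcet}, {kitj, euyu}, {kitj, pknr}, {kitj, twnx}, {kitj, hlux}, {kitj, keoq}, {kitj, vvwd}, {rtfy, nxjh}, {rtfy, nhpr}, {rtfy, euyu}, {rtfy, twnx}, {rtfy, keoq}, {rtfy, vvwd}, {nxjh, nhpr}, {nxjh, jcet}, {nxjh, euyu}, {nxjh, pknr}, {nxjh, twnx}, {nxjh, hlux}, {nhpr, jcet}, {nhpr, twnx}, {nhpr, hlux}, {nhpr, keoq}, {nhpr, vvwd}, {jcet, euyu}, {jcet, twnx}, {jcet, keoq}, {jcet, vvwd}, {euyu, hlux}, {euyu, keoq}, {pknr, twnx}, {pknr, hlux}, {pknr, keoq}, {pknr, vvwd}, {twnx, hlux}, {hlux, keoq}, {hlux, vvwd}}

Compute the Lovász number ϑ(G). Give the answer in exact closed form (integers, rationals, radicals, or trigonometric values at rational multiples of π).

8

deg(jcet) = 21; N(jcet) = {qmmg, umhi, vbyg, evbs, ckjp, xuzl, adcg, ueml, pfkm, oaus, uvxm, llsy, oljk, pauv, kitj, nxjh, nhpr, euyu, twnx, keoq, vvwd}.
Vertex hiza has 21 neighbors: hpzs, qmmg, umhi, vbyg, itvh, evbs, xuzl, mcpq, pfkm, uvxm, llsy, spju, qzdl, oljk, pauv, kitj, nxjh, nhpr, euyu, hlux, vvwd.
Vertex adcg has 21 neighbors: hpzs, qmmg, umhi, rbdb, itvh, xuzl, fxbg, mcpq, gedi, pfkm, cyfh, uvxm, llsy, spju, oljk, kitj, rtfy, nxjh, jcet, hlux, vvwd.
Vertex cyfh has 21 neighbors: qmmg, vbyg, itvh, evbs, bpdk, xuzl, mcpq, adcg, ueml, oaus, llsy, spju, qzdl, oljk, pauv, nxjh, euyu, twnx, hlux, keoq, vvwd.
36-vertex 21-regular graph: Kneser K(9,2) on C(9,2)=36 vertices.
The 3 distinct eigenvalues: [21.0, 1.0, -6.0].
λ_max=21, λ_min=-6; ϑ = −36·λ_min/(λ_max−λ_min) = 8.
≈ 8.000000000 (to 9 d.p.).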